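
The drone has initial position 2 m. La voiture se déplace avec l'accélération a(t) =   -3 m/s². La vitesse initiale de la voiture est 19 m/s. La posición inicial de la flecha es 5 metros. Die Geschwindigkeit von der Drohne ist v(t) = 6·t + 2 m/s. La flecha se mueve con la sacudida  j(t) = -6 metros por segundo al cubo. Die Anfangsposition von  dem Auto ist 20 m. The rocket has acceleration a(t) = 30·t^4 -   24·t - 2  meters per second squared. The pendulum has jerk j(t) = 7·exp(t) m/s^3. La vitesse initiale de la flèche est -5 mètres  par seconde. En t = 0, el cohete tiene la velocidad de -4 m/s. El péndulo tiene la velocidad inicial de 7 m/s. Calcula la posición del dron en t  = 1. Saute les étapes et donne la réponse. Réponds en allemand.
Die Antwort ist 7.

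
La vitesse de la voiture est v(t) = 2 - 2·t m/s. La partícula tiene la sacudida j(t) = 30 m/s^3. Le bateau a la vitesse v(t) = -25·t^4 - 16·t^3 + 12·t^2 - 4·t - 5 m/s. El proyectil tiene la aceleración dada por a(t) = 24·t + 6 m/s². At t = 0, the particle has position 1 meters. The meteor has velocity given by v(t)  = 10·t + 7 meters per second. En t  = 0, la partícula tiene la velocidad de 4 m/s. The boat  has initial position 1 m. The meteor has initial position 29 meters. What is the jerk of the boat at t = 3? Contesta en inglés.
To solve this, we need to take 2 derivatives of our velocity equation v(t) = -25·t^4 - 16·t^3 + 12·t^2 - 4·t - 5. Differentiating velocity, we get acceleration: a(t) = -100·t^3 - 48·t^2 + 24·t - 4. Taking d/dt of a(t), we find j(t) = -300·t^2 - 96·t + 24. Using j(t) = -300·t^2 - 96·t + 24 and substituting t = 3, we find j = -2964.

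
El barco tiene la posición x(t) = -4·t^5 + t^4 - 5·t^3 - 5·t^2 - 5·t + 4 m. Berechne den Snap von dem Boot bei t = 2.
Um dies zu lösen, müssen wir 4 Ableitungen unserer Gleichung für die Position x(t) = -4·t^5 + t^4 - 5·t^3 - 5·t^2 - 5·t + 4 nehmen. Durch Ableiten von der Position erhalten wir die Geschwindigkeit: v(t) = -20·t^4 + 4·t^3 - 15·t^2 - 10·t - 5. Die Ableitung von der Geschwindigkeit ergibt die Beschleunigung: a(t) = -80·t^3 + 12·t^2 - 30·t - 10. Die Ableitung von der Beschleunigung ergibt den Ruck: j(t) = -240·t^2 + 24·t - 30. Durch Ableiten von dem Ruck erhalten wir den Snap: s(t) = 24 - 480·t. Aus der Gleichung für den Snap s(t) = 24 - 480·t, setzen wir t = 2 ein und erhalten s = -936.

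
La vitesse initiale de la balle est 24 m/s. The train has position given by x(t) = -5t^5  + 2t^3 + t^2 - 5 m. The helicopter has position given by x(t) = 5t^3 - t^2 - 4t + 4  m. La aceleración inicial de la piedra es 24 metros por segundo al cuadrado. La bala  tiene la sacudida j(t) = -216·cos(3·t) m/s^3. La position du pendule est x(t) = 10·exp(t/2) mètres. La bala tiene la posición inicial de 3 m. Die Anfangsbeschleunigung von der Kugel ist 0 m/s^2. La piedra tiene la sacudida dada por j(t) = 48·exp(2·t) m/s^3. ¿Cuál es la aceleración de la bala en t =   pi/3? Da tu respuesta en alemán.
Wir müssen unsere Gleichung für den Ruck j(t) = -216·cos(3·t) 1-mal integrieren. Die Stammfunktion von dem Ruck, mit a(0) = 0, ergibt die Beschleunigung: a(t) = -72·sin(3·t). Wir haben die Beschleunigung a(t) = -72·sin(3·t). Durch Einsetzen von t = pi/3: a(pi/3) = 0.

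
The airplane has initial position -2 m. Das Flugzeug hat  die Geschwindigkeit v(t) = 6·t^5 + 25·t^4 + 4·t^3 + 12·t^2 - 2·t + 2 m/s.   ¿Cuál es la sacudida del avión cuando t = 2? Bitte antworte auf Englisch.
To solve this, we need to take 2 derivatives of our velocity equation v(t) = 6·t^5 + 25·t^4 + 4·t^3 + 12·t^2 - 2·t + 2. The derivative of velocity gives acceleration: a(t) = 30·t^4 + 100·t^3 + 12·t^2 + 24·t - 2. Taking d/dt of a(t), we find j(t) = 120·t^3 + 300·t^2 + 24·t + 24. We have jerk j(t) = 120·t^3 + 300·t^2 + 24·t + 24. Substituting t = 2: j(2) = 2232.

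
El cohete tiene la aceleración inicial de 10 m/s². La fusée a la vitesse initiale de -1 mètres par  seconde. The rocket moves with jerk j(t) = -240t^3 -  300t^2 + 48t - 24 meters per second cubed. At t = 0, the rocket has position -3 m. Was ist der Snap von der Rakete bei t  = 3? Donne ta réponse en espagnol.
Debemos derivar nuestra ecuación de la sacudida j(t) = -240·t^3 - 300·t^2 + 48·t - 24 1 vez. La derivada de la sacudida da el snap: s(t) = -720·t^2 - 600·t + 48. Usando s(t) = -720·t^2 - 600·t + 48 y sustituyendo t = 3, encontramos s = -8232.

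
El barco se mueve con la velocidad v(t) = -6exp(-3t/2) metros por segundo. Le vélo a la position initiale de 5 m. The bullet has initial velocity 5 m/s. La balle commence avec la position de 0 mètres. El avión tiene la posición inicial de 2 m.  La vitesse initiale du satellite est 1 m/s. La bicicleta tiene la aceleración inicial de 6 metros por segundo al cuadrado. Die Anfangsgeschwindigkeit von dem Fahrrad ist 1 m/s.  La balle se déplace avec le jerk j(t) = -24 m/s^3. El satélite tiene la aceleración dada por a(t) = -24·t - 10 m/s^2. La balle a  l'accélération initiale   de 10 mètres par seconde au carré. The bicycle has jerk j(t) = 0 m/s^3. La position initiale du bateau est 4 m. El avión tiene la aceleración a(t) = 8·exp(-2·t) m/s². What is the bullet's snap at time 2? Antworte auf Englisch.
To solve this, we need to take 1 derivative of our jerk equation j(t) = -24. Taking d/dt of j(t), we find s(t) = 0. From the given snap equation s(t) = 0, we substitute t = 2 to get s = 0.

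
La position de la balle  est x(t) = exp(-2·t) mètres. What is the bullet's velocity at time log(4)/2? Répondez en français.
Pour résoudre ceci, nous devons prendre 1 dérivée de notre équation de la position x(t) = exp(-2·t). En prenant d/dt de x(t), nous trouvons v(t) = -2·exp(-2·t). Nous avons la vitesse v(t) = -2·exp(-2·t). En substituant t = log(4)/2: v(log(4)/2) = -1/2.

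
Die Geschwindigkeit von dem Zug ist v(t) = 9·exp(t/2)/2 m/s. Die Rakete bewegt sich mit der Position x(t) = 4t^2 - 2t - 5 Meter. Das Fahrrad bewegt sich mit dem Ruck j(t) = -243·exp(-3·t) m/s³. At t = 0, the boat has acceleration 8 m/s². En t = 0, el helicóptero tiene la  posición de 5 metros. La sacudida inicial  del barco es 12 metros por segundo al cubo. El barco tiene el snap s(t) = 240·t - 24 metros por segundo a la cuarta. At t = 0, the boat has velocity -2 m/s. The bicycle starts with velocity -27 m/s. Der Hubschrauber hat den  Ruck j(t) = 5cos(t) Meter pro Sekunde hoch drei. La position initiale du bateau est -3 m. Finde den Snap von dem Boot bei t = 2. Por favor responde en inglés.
Using s(t) = 240·t - 24 and substituting t = 2, we find s = 456.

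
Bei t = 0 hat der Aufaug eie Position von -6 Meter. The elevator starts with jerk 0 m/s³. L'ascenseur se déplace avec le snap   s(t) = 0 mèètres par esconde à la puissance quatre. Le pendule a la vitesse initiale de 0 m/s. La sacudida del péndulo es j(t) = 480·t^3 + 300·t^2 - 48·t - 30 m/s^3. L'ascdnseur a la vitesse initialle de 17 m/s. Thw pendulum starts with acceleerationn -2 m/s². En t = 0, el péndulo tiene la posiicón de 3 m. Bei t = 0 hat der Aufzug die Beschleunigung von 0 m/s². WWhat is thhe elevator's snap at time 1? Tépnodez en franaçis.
Nous avons le snap s(t) = 0. En substituant t = 1: s(1) = 0.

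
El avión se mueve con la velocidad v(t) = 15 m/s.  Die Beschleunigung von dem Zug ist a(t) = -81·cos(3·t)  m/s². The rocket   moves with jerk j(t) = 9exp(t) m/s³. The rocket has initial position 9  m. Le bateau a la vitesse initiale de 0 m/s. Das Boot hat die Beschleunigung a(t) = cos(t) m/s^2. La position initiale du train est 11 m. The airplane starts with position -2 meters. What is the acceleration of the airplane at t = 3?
We must differentiate our velocity equation v(t) = 15 1 time. The derivative of velocity gives acceleration: a(t) = 0. We have acceleration a(t) = 0. Substituting t = 3: a(3) = 0.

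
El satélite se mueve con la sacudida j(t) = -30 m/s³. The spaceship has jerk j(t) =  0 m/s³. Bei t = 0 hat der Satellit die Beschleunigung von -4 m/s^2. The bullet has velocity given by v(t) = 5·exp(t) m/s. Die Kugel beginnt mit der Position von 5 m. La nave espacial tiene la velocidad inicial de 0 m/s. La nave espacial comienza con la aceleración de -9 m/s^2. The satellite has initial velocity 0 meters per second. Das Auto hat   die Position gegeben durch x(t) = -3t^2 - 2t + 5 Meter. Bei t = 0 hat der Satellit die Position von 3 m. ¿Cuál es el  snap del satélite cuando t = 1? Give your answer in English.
Starting from jerk j(t) = -30, we take 1 derivative. Differentiating jerk, we get snap: s(t) = 0. We have snap s(t) = 0. Substituting t = 1: s(1) = 0.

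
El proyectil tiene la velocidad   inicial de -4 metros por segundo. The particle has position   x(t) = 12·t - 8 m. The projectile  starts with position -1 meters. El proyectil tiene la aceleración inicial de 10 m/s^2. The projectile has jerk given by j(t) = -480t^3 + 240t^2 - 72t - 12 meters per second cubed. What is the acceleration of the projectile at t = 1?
We must find the antiderivative of our jerk equation j(t) = -480·t^3 + 240·t^2 - 72·t - 12 1 time. Finding the integral of j(t) and using a(0) = 10: a(t) = -120·t^4 + 80·t^3 - 36·t^2 - 12·t + 10. Using a(t) = -120·t^4 + 80·t^3 - 36·t^2 - 12·t + 10 and substituting t = 1, we find a = -78.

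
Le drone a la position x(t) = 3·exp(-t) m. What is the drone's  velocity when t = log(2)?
To solve this, we need to take 1 derivative of our position equation x(t) = 3·exp(-t). The derivative of position gives velocity: v(t) = -3·exp(-t). We have velocity v(t) = -3·exp(-t). Substituting t = log(2): v(log(2)) = -3/2.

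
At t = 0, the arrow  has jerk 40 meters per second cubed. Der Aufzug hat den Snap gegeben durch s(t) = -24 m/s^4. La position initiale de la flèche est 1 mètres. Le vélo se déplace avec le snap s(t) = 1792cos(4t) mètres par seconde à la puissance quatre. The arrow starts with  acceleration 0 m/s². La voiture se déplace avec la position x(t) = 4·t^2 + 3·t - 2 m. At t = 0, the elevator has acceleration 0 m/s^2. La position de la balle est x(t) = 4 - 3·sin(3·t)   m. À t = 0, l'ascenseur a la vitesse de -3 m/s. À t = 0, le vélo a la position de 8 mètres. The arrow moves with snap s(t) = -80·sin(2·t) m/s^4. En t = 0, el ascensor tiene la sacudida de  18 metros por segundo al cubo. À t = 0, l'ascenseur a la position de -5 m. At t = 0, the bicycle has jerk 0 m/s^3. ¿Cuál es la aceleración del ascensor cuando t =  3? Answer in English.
Starting from snap s(t) = -24, we take 2 antiderivatives. The antiderivative of snap, with j(0) = 18, gives jerk: j(t) = 18 - 24·t. Integrating jerk and using the initial condition a(0) = 0, we get a(t) = 6·t·(3 - 2·t). Using a(t) = 6·t·(3 - 2·t) and substituting t = 3, we find a = -54.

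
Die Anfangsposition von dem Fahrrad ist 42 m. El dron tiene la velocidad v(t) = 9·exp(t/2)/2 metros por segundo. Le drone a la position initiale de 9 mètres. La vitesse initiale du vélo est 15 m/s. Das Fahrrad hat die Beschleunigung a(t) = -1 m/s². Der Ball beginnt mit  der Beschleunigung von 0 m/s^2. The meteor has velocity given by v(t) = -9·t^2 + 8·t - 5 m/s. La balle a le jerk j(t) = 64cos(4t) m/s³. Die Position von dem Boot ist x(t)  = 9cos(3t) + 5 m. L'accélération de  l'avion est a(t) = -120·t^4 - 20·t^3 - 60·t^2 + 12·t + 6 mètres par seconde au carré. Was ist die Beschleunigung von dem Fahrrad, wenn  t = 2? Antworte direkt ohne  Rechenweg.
a(2) = -1.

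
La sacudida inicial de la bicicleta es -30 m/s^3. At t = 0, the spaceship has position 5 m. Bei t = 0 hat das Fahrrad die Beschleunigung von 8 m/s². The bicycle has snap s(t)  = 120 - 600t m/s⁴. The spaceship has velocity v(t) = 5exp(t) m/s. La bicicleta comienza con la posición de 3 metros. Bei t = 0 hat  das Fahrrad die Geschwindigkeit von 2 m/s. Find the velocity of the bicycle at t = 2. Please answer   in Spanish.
Partiendo del snap s(t) = 120 - 600·t, tomamos 3 antiderivadas. La antiderivada del snap es la sacudida. Usando j(0) = -30, obtenemos j(t) = -300·t^2 + 120·t - 30. Integrando la sacudida y usando la condición inicial a(0) = 8, obtenemos a(t) = -100·t^3 + 60·t^2 - 30·t + 8. Integrando la aceleración y usando la condición inicial v(0) = 2, obtenemos v(t) = -25·t^4 + 20·t^3 - 15·t^2 + 8·t + 2. De la ecuación de la velocidad v(t) = -25·t^4 + 20·t^3 - 15·t^2 + 8·t + 2, sustituimos t = 2 para obtener v = -282.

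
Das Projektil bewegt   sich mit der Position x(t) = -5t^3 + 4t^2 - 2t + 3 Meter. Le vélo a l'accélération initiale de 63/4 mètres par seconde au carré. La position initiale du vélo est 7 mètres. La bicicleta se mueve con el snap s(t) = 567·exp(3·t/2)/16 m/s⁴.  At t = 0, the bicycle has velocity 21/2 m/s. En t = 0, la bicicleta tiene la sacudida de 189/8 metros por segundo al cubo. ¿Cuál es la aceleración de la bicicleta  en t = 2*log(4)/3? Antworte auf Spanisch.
Necesitamos integrar nuestra ecuación del snap s(t) = 567·exp(3·t/2)/16 2 veces. La integral del snap, con j(0) = 189/8, da la sacudida: j(t) = 189·exp(3·t/2)/8. Integrando la sacudida y usando la condición inicial a(0) = 63/4, obtenemos a(t) = 63·exp(3·t/2)/4. Tenemos la aceleración a(t) = 63·exp(3·t/2)/4. Sustituyendo t = 2*log(4)/3: a(2*log(4)/3) = 63.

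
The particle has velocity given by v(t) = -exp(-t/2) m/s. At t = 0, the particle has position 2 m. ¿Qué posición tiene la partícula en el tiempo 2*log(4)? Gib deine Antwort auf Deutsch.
Wir müssen die Stammfunktion unserer Gleichung für die Geschwindigkeit v(t) = -exp(-t/2) 1-mal finden. Die Stammfunktion von der Geschwindigkeit, mit x(0) = 2, ergibt die Position: x(t) = 2·exp(-t/2). Mit x(t) = 2·exp(-t/2) und Einsetzen von t = 2*log(4), finden wir x = 1/2.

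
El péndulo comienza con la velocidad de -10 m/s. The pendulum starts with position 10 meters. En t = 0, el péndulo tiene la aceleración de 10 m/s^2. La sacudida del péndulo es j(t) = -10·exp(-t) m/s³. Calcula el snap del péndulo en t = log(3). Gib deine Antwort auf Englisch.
We must differentiate our jerk equation j(t) = -10·exp(-t) 1 time. Taking d/dt of j(t), we find s(t) = 10·exp(-t). We have snap s(t) = 10·exp(-t). Substituting t = log(3): s(log(3)) = 10/3.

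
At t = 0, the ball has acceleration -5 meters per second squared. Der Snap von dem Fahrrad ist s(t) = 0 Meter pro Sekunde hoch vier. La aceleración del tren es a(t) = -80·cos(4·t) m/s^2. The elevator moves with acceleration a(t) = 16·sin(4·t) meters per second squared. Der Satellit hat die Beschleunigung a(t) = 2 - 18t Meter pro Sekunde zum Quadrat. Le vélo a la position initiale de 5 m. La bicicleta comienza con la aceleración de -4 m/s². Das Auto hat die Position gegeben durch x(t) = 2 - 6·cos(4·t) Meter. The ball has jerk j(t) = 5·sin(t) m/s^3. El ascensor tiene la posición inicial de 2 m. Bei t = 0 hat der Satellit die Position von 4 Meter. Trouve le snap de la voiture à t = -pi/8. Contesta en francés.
En partant de la position x(t) = 2 - 6·cos(4·t), nous prenons 4 dérivées. En prenant d/dt de x(t), nous trouvons v(t) = 24·sin(4·t). La dérivée de la vitesse donne l'accélération: a(t) = 96·cos(4·t). En prenant d/dt de a(t), nous trouvons j(t) = -384·sin(4·t). En prenant d/dt de j(t), nous trouvons s(t) = -1536·cos(4·t). De l'équation du snap s(t) = -1536·cos(4·t), nous substituons t = -pi/8 pour obtenir s = 0.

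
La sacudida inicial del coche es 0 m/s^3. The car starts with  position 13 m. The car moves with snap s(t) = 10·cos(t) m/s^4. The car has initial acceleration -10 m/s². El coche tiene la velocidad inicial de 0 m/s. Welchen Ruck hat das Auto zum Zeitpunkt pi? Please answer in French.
Nous devons trouver la primitive de notre équation du snap s(t) = 10·cos(t) 1 fois. L'intégrale du snap, avec j(0) = 0, donne le jerk: j(t) = 10·sin(t). De l'équation du jerk j(t) = 10·sin(t), nous substituons t = pi pour obtenir j = 0.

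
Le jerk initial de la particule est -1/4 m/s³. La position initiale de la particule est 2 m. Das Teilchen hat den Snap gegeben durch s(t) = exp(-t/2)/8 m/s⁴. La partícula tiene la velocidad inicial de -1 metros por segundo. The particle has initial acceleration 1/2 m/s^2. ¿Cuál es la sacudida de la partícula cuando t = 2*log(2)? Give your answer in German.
Ausgehend von dem Snap s(t) = exp(-t/2)/8, nehmen wir 1 Integral. Die Stammfunktion von dem Snap, mit j(0) = -1/4, ergibt den Ruck: j(t) = -exp(-t/2)/4. Wir haben den Ruck j(t) = -exp(-t/2)/4. Durch Einsetzen von t = 2*log(2): j(2*log(2)) = -1/8.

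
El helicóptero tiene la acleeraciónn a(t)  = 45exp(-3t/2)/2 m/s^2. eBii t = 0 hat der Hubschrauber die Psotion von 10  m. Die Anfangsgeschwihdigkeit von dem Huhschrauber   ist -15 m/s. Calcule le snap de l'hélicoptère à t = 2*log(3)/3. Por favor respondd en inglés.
Starting from acceleration a(t) = 45·exp(-3·t/2)/2, we take 2 derivatives. Differentiating acceleration, we get jerk: j(t) = -135·exp(-3·t/2)/4. Taking d/dt of j(t), we find s(t) = 405·exp(-3·t/2)/8. We have snap s(t) = 405·exp(-3·t/2)/8. Substituting t = 2*log(3)/3: s(2*log(3)/3) = 135/8.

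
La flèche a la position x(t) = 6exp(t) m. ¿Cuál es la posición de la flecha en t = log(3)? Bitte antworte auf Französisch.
Nous avons la position x(t) = 6·exp(t). En substituant t = log(3): x(log(3)) = 18.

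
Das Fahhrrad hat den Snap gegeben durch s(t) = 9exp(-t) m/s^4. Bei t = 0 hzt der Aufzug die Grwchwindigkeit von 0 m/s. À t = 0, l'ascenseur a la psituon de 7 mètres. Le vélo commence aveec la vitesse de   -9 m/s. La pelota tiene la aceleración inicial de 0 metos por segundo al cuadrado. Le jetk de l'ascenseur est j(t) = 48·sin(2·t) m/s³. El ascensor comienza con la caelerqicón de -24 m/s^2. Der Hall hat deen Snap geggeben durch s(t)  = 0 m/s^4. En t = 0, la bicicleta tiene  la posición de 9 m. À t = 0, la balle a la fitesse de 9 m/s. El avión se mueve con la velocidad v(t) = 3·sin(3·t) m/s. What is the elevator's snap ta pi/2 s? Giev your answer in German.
Um dies zu lösen, müssen wir 1 Ableitung unserer Gleichung für den Ruck j(t) = 48·sin(2·t) nehmen. Mit d/dt von j(t) finden wir s(t) = 96·cos(2·t). Wir haben den Snap s(t) = 96·cos(2·t). Durch Einsetzen von t = pi/2: s(pi/2) = -96.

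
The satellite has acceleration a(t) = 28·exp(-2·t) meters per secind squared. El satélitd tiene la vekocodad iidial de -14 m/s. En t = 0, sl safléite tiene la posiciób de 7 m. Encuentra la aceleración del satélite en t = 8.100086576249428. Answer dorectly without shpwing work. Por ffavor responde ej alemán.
a(8.100086576249428) = 0.00000257936157210769.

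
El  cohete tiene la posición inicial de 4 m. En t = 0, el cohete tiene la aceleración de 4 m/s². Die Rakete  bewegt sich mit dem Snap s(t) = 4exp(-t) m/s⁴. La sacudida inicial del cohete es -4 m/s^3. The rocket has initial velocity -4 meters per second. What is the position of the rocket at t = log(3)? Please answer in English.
To find the answer, we compute 4 antiderivatives of s(t) = 4·exp(-t). Integrating snap and using the initial condition j(0) = -4, we get j(t) = -4·exp(-t). Taking ∫j(t)dt and applying a(0) = 4, we find a(t) = 4·exp(-t). Integrating acceleration and using the initial condition v(0) = -4, we get v(t) = -4·exp(-t). Integrating velocity and using the initial condition x(0) = 4, we get x(t) = 4·exp(-t). We have position x(t) = 4·exp(-t). Substituting t = log(3): x(log(3)) = 4/3.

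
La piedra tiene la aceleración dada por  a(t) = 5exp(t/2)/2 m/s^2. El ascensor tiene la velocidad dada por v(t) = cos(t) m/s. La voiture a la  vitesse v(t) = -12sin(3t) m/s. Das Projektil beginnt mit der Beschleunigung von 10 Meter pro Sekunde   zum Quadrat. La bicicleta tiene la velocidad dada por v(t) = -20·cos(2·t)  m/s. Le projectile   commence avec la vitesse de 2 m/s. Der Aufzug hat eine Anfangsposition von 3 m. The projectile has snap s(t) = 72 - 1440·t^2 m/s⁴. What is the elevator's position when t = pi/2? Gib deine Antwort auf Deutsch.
Um dies zu lösen, müssen wir 1 Stammfunktion unserer Gleichung für die Geschwindigkeit v(t) = cos(t) finden. Durch Integration von der Geschwindigkeit und Verwendung der Anfangsbedingung x(0) = 3, erhalten wir x(t) = sin(t) + 3. Mit x(t) = sin(t) + 3 und Einsetzen von t = pi/2, finden wir x = 4.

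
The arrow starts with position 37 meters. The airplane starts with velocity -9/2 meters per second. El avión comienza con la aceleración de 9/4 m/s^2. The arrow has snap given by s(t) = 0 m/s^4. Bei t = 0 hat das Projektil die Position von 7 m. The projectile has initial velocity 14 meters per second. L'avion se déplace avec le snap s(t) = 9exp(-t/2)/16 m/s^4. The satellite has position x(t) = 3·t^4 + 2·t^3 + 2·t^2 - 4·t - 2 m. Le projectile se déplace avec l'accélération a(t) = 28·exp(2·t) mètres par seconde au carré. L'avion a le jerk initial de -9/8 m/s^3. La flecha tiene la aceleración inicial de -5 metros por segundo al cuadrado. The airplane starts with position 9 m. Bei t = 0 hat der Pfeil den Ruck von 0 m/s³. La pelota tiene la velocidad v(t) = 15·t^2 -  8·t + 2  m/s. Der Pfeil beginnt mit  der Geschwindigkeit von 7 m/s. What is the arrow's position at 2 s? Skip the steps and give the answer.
The answer is 41.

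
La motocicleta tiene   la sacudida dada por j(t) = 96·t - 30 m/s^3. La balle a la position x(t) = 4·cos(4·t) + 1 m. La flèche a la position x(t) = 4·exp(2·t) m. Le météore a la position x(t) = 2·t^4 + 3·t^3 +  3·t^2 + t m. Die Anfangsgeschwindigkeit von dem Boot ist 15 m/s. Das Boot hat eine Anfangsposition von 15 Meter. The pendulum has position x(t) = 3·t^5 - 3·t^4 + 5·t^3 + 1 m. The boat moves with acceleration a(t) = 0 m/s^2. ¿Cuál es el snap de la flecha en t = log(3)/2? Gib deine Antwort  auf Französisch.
Pour résoudre ceci, nous devons prendre 4 dérivées de notre équation de la position x(t) = 4·exp(2·t). En prenant d/dt de x(t), nous trouvons v(t) = 8·exp(2·t). En prenant d/dt de v(t), nous trouvons a(t) = 16·exp(2·t). La dérivée de l'accélération donne le jerk: j(t) = 32·exp(2·t). En dérivant le jerk, nous obtenons le snap: s(t) = 64·exp(2·t). Nous avons le snap s(t) = 64·exp(2·t). En substituant t = log(3)/2: s(log(3)/2) = 192.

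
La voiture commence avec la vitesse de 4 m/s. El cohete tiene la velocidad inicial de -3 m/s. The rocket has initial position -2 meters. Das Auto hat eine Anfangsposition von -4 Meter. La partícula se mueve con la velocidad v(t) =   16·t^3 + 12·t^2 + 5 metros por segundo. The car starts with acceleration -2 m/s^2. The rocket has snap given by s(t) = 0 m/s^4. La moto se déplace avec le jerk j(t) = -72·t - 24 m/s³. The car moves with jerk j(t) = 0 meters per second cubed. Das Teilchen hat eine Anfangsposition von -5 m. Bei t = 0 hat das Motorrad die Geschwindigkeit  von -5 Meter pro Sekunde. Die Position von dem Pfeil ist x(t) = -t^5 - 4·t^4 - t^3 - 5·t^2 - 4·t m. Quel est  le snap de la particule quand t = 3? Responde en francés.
Pour résoudre ceci, nous devons prendre 3 dérivées de notre équation de la vitesse v(t) = 16·t^3 + 12·t^2 + 5. La dérivée de la vitesse donne l'accélération: a(t) = 48·t^2 + 24·t. En prenant d/dt de a(t), nous trouvons j(t) = 96·t + 24. En prenant d/dt de j(t), nous trouvons s(t) = 96. Nous avons le snap s(t) = 96. En substituant t = 3: s(3) = 96.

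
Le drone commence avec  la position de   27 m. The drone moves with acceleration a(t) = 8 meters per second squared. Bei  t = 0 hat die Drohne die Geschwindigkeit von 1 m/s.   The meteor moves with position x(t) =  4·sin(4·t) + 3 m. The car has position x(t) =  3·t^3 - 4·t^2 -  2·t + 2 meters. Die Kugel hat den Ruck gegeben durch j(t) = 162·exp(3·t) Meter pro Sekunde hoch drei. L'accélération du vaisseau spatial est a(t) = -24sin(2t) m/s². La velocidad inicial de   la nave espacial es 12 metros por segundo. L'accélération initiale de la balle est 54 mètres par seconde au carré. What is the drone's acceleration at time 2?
From the given acceleration equation a(t) = 8, we substitute t = 2 to get a = 8.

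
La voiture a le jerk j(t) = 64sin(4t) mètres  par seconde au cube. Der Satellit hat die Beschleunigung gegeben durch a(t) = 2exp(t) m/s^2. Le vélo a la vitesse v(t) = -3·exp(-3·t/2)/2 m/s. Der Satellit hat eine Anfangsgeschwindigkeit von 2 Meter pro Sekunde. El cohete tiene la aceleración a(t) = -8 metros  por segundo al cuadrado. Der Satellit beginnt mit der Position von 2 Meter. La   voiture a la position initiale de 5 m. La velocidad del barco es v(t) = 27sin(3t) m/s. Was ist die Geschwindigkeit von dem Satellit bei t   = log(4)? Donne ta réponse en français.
Pour résoudre ceci, nous devons prendre 1 intégrale de notre équation de l'accélération a(t) = 2·exp(t). En prenant ∫a(t)dt et en appliquant v(0) = 2, nous trouvons v(t) = 2·exp(t). De l'équation de la vitesse v(t) = 2·exp(t), nous substituons t = log(4) pour obtenir v = 8.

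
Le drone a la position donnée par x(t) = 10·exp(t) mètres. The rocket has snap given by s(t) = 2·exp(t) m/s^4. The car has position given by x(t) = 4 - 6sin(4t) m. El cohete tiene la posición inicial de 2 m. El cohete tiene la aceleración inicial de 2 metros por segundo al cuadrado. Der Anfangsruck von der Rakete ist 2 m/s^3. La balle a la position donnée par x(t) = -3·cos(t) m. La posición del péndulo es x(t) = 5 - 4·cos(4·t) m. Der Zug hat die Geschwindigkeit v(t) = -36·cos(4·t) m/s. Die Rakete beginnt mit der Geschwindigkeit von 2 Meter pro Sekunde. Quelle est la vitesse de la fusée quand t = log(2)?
Nous devons trouver la primitive de notre équation du snap s(t) = 2·exp(t) 3 fois. En prenant ∫s(t)dt et en appliquant j(0) = 2, nous trouvons j(t) = 2·exp(t). En prenant ∫j(t)dt et en appliquant a(0) = 2, nous trouvons a(t) = 2·exp(t). En intégrant l'accélération et en utilisant la condition initiale v(0) = 2, nous obtenons v(t) = 2·exp(t). De l'équation de la vitesse v(t) = 2·exp(t), nous substituons t = log(2) pour obtenir v = 4.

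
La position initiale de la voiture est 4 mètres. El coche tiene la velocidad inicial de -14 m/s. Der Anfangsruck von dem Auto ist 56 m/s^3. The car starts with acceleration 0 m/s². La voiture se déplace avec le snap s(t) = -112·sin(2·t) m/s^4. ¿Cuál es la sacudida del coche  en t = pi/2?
Debemos encontrar la integral de nuestra ecuación del snap s(t) = -112·sin(2·t) 1 vez. Tomando ∫s(t)dt y aplicando j(0) = 56, encontramos j(t) = 56·cos(2·t). De la ecuación de la sacudida j(t) = 56·cos(2·t), sustituimos t = pi/2 para obtener j = -56.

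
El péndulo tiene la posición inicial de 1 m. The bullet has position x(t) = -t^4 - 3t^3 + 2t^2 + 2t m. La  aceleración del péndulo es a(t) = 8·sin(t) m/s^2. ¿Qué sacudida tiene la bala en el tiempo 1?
Partiendo de la posición x(t) = -t^4 - 3·t^3 + 2·t^2 + 2·t, tomamos 3 derivadas. Derivando la posición, obtenemos la velocidad: v(t) = -4·t^3 - 9·t^2 + 4·t + 2. La derivada de la velocidad da la aceleración: a(t) = -12·t^2 - 18·t + 4. Tomando d/dt de a(t), encontramos j(t) = -24·t - 18. Tenemos la sacudida j(t) = -24·t - 18. Sustituyendo t = 1: j(1) = -42.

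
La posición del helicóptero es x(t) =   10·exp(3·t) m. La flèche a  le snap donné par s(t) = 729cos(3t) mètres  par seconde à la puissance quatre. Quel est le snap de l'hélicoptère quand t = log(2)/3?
En partant de la position x(t) = 10·exp(3·t), nous prenons 4 dérivées. La dérivée de la position donne la vitesse: v(t) = 30·exp(3·t). En dérivant la vitesse, nous obtenons l'accélération: a(t) = 90·exp(3·t). La dérivée de l'accélération donne le jerk: j(t) = 270·exp(3·t). En prenant d/dt de j(t), nous trouvons s(t) = 810·exp(3·t). En utilisant s(t) = 810·exp(3·t) et en substituant t = log(2)/3, nous trouvons s = 1620.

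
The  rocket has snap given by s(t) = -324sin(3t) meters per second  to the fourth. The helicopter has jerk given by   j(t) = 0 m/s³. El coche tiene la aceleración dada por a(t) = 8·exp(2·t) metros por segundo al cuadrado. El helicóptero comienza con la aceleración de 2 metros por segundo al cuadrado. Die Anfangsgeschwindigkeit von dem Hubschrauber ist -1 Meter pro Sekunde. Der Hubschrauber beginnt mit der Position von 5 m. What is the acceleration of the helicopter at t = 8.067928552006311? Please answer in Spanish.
Para resolver esto, necesitamos tomar 1 antiderivada de nuestra ecuación de la sacudida j(t) = 0. Integrando la sacudida y usando la condición inicial a(0) = 2, obtenemos a(t) = 2. Tenemos la aceleración a(t) = 2. Sustituyendo t = 8.067928552006311: a(8.067928552006311) = 2.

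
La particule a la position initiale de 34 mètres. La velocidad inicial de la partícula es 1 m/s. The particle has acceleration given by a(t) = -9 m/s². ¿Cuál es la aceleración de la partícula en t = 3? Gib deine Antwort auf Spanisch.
De la ecuación de la aceleración a(t) = -9, sustituimos t = 3 para obtener a = -9.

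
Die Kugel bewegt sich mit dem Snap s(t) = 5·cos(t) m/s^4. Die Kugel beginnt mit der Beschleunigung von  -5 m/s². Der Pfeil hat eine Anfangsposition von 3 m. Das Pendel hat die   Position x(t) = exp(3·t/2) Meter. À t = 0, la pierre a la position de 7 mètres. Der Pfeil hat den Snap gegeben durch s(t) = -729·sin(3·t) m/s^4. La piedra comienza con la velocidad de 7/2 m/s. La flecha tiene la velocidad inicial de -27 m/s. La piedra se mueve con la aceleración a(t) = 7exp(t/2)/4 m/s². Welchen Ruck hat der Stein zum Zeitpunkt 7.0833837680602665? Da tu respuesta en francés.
En partant de l'accélération a(t) = 7·exp(t/2)/4, nous prenons 1 dérivée. En prenant d/dt de a(t), nous trouvons j(t) = 7·exp(t/2)/8. De l'équation du jerk j(t) = 7·exp(t/2)/8, nous substituons t = 7.0833837680602665 pour obtenir j = 30.2096222567340.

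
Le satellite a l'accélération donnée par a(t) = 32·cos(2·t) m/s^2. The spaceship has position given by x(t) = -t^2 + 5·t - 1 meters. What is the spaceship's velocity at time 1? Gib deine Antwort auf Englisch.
To solve this, we need to take 1 derivative of our position equation x(t) = -t^2 + 5·t - 1. Differentiating position, we get velocity: v(t) = 5 - 2·t. We have velocity v(t) = 5 - 2·t. Substituting t = 1: v(1) = 3.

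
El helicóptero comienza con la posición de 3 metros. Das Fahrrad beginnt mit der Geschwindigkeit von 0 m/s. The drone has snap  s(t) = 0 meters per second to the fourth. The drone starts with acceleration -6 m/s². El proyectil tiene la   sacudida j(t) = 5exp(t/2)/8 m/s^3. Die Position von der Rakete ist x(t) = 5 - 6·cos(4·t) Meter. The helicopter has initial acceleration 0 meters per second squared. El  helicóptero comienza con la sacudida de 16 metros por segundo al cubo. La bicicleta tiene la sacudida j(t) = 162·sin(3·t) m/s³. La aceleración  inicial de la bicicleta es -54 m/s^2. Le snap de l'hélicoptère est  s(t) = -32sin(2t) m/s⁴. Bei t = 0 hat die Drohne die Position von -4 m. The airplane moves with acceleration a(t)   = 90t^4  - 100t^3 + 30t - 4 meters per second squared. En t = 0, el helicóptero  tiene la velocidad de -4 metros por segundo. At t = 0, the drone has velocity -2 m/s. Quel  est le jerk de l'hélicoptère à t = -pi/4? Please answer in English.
Starting from snap s(t) = -32·sin(2·t), we take 1 antiderivative. Finding the antiderivative of s(t) and using j(0) = 16: j(t) = 16·cos(2·t). Using j(t) = 16·cos(2·t) and substituting t = -pi/4, we find j = 0.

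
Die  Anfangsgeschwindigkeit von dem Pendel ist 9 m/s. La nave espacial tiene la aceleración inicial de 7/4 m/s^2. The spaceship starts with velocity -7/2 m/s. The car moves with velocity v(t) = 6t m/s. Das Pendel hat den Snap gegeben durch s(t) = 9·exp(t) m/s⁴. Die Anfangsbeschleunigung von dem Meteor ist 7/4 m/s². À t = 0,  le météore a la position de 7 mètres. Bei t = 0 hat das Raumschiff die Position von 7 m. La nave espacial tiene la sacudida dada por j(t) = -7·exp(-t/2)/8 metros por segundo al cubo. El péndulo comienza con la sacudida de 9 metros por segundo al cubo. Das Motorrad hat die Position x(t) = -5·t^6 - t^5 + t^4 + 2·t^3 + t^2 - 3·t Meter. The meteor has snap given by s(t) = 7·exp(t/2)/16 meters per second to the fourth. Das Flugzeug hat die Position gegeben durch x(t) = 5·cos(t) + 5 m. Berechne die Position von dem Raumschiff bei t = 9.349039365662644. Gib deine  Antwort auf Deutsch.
Wir müssen unsere Gleichung für den Ruck j(t) = -7·exp(-t/2)/8 3-mal integrieren. Durch Integration von dem Ruck und Verwendung der Anfangsbedingung a(0) = 7/4, erhalten wir a(t) = 7·exp(-t/2)/4. Mit ∫a(t)dt und Anwendung von v(0) = -7/2, finden wir v(t) = -7·exp(-t/2)/2. Durch Integration von der Geschwindigkeit und Verwendung der Anfangsbedingung x(0) = 7, erhalten wir x(t) = 7·exp(-t/2). Wir haben die Position x(t) = 7·exp(-t/2). Durch Einsetzen von t = 9.349039365662644: x(9.349039365662644) = 0.0653100379641630.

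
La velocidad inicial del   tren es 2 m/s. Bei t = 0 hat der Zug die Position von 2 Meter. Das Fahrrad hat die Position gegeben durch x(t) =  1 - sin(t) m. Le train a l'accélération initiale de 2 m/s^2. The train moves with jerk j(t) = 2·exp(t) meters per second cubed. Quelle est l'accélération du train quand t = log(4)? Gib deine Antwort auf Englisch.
To solve this, we need to take 1 integral of our jerk equation j(t) = 2·exp(t). Taking ∫j(t)dt and applying a(0) = 2, we find a(t) = 2·exp(t). Using a(t) = 2·exp(t) and substituting t = log(4), we find a = 8.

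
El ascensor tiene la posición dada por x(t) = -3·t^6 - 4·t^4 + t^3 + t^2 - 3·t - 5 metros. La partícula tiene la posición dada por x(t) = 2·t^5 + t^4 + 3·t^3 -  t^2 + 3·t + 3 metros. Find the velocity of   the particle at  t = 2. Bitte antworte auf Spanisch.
Debemos derivar nuestra ecuación de la posición x(t) = 2·t^5 + t^4 + 3·t^3 - t^2 + 3·t + 3 1 vez. La derivada de la posición da la velocidad: v(t) = 10·t^4 + 4·t^3 + 9·t^2 - 2·t + 3. De la ecuación de la velocidad v(t) = 10·t^4 + 4·t^3 + 9·t^2 - 2·t + 3, sustituimos t = 2 para obtener v = 227.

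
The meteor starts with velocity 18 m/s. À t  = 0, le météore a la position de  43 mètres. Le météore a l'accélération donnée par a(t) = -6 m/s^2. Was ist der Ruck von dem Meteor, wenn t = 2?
Um dies zu lösen, müssen wir 1 Ableitung unserer Gleichung für die Beschleunigung a(t) = -6 nehmen. Durch Ableiten von der Beschleunigung erhalten wir den Ruck: j(t) = 0. Wir haben den Ruck j(t) = 0. Durch Einsetzen von t = 2: j(2) = 0.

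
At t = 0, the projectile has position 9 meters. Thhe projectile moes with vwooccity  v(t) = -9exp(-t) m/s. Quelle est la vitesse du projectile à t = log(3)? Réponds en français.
De l'équation de la vitesse v(t) = -9·exp(-t), nous substituons t = log(3) pour obtenir v = -3.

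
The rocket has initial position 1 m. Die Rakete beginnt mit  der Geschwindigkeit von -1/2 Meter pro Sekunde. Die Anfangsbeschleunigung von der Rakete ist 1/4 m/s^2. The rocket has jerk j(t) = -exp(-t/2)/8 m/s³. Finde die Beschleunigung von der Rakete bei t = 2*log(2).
Ausgehend von dem Ruck j(t) = -exp(-t/2)/8, nehmen wir 1 Stammfunktion. Das Integral von dem Ruck ist die Beschleunigung. Mit a(0) = 1/4 erhalten wir a(t) = exp(-t/2)/4. Mit a(t) = exp(-t/2)/4 und Einsetzen von t = 2*log(2), finden wir a = 1/8.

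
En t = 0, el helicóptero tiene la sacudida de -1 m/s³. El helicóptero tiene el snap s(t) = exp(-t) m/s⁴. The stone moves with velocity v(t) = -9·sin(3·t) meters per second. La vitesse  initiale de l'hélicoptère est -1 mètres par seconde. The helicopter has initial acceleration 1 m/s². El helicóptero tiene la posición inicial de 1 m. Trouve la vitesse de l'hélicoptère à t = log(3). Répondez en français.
Pour résoudre ceci, nous devons prendre 3 intégrales de notre équation du snap s(t) = exp(-t). En prenant ∫s(t)dt et en appliquant j(0) = -1, nous trouvons j(t) = -exp(-t). La primitive du jerk est l'accélération. En utilisant a(0) = 1, nous obtenons a(t) = exp(-t). En intégrant l'accélération et en utilisant la condition initiale v(0) = -1, nous obtenons v(t) = -exp(-t). En utilisant v(t) = -exp(-t) et en substituant t = log(3), nous trouvons v = -1/3.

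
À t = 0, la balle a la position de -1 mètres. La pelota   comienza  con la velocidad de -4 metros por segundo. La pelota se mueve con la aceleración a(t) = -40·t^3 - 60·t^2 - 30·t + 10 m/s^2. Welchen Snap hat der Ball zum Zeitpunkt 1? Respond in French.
Pour résoudre ceci, nous devons prendre 2 dérivées de notre équation de l'accélération a(t) = -40·t^3 - 60·t^2 - 30·t + 10. La dérivée de l'accélération donne le jerk: j(t) = -120·t^2 - 120·t - 30. En dérivant le jerk, nous obtenons le snap: s(t) = -240·t - 120. En utilisant s(t) = -240·t - 120 et en substituant t = 1, nous trouvons s = -360.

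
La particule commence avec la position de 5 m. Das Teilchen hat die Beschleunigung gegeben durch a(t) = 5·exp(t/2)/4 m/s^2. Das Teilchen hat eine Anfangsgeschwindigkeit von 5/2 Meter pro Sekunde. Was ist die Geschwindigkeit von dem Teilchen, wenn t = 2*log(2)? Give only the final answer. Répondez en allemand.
v(2*log(2)) = 5.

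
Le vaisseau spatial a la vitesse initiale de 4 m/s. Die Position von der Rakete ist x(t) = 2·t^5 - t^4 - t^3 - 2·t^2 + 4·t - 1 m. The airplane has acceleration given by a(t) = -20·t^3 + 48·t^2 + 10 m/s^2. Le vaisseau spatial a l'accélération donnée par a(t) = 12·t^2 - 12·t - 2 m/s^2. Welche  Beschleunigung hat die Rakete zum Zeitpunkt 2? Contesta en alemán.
Um dies zu lösen, müssen wir 2 Ableitungen unserer Gleichung für die Position x(t) = 2·t^5 - t^4 - t^3 - 2·t^2 + 4·t - 1 nehmen. Mit d/dt von x(t) finden wir v(t) = 10·t^4 - 4·t^3 - 3·t^2 - 4·t + 4. Mit d/dt von v(t) finden wir a(t) = 40·t^3 - 12·t^2 - 6·t - 4. Aus der Gleichung für die Beschleunigung a(t) = 40·t^3 - 12·t^2 - 6·t - 4, setzen wir t = 2 ein und erhalten a = 256.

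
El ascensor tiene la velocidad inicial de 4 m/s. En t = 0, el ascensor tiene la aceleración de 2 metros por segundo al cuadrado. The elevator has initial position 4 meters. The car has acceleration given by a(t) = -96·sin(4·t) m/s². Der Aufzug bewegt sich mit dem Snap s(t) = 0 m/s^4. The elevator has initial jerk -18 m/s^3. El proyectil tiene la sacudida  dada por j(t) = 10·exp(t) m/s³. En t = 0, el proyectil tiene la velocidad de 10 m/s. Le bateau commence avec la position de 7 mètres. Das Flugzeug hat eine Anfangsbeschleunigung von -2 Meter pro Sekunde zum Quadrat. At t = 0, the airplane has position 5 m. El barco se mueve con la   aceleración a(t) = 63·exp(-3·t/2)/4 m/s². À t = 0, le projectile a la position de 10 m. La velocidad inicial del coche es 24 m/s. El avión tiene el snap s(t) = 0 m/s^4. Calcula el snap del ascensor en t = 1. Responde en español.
Tenemos el snap s(t) = 0. Sustituyendo t = 1: s(1) = 0.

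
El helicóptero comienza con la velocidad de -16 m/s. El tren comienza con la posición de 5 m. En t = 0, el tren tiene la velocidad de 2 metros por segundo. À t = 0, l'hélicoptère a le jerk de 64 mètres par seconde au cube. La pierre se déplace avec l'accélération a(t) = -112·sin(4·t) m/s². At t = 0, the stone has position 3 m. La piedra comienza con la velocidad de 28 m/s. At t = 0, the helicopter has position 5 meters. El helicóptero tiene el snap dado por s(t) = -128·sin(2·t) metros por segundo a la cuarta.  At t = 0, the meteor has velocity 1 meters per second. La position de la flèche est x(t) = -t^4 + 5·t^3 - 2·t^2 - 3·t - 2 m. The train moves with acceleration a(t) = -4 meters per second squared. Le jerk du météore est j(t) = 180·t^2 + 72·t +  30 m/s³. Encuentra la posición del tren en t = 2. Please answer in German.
Ausgehend von der Beschleunigung a(t) = -4, nehmen wir 2 Integrale. Durch Integration von der Beschleunigung und Verwendung der Anfangsbedingung v(0) = 2, erhalten wir v(t) = 2 - 4·t. Mit ∫v(t)dt und Anwendung von x(0) = 5, finden wir x(t) = -2·t^2 + 2·t + 5. Aus der Gleichung für die Position x(t) = -2·t^2 + 2·t + 5, setzen wir t = 2 ein und erhalten x = 1.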